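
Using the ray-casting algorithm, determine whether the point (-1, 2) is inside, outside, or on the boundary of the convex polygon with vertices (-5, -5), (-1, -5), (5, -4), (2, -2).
The point (-1, 2) lies strictly outside the polygon

Cast a horizontal ray to the right from the query point and count how many polygon edges it crosses (each edge strictly once or zero times, handled with the usual half-open convention). 
Parity of crossings → even ⇒ outside.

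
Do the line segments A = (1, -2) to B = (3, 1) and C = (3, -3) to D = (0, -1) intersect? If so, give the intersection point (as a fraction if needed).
Yes; intersection at (15/13, -23/13) (t = 1/13 on AB, s = 8/13 on CD)

Parametrize AB as A + t(B − A) = (1 + 2 t, -2 + 3 t) and CD as C + s(D − C) = (3 + -3 s, -3 + 2 s). Solve the linear system for (t, s). Determinant = -13 ≠ 0, so a unique intersection of the containing lines exists. Solution: t = 1/13, s = 8/13 — both in [0, 1], so the segments cross. Intersection point: (15/13, -23/13).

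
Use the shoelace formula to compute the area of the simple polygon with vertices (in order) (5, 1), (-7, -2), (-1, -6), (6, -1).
Area = 85/2

Shoelace formula: Area = (1/2) |Σ_i (x_i · y_{i+1} − x_{i+1} · y_i)| (indices mod n). Compute each cross term:
  (5)(-2) − (-7)(1) = -3
  (-7)(-6) − (-1)(-2) = 40
  (-1)(-1) − (6)(-6) = 37
  (6)(1) − (5)(-1) = 11
Sum = 85, so (signed) Area = 85/2 = 85/2, |Area| = 85/2.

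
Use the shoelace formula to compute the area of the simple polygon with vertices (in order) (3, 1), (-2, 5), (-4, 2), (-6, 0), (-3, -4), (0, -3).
Area = 87/2

Shoelace formula: Area = (1/2) |Σ_i (x_i · y_{i+1} − x_{i+1} · y_i)| (indices mod n). Compute each cross term:
  (3)(5) − (-2)(1) = 17
  (-2)(2) − (-4)(5) = 16
  (-4)(0) − (-6)(2) = 12
  (-6)(-4) − (-3)(0) = 24
  (-3)(-3) − (0)(-4) = 9
  (0)(1) − (3)(-3) = 9
Sum = 87, so (signed) Area = 87/2 = 87/2, |Area| = 87/2.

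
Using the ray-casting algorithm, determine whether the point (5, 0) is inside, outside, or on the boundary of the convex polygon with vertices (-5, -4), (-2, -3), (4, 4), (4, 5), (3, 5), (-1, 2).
The point (5, 0) lies strictly outside the polygon

Cast a horizontal ray to the right from the query point and count how many polygon edges it crosses (each edge strictly once or zero times, handled with the usual half-open convention). 
Parity of crossings → even ⇒ outside.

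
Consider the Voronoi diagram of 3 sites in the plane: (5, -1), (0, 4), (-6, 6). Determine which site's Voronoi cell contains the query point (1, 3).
Nearest site = (0, 4)

The Voronoi cell of site s contains exactly those query points closer to s than to any other site. Compute squared distances from q = (1, 3) to each site:
  (0 − 1)² + (4 − 3)² = 2
  (5 − 1)² + (-1 − 3)² = 32
  (-6 − 1)² + (6 − 3)² = 58
Minimum is attained by (0, 4), so q lies in its Voronoi cell.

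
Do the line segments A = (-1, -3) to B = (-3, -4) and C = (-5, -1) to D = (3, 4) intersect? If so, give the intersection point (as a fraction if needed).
No (intersection of containing lines falls outside at least one segment)

Parametrize and solve: t = 18, s = -4. At least one of these is outside [0, 1], so the segments do not intersect.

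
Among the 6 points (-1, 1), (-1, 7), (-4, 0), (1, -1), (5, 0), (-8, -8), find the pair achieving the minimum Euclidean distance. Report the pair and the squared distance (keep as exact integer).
Pair = ((-1, 1), (1, -1)); squared distance = 8

Compute all C(6, 2) = 15 pairwise squared distances (x_i − x_j)² + (y_i − y_j)². The minimum is 8, attained by the pair ((-1, 1), (1, -1)).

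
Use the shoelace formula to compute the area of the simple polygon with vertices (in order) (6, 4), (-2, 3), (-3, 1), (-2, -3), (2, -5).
Area = 49

Shoelace formula: Area = (1/2) |Σ_i (x_i · y_{i+1} − x_{i+1} · y_i)| (indices mod n). Compute each cross term:
  (6)(3) − (-2)(4) = 26
  (-2)(1) − (-3)(3) = 7
  (-3)(-3) − (-2)(1) = 11
  (-2)(-5) − (2)(-3) = 16
  (2)(4) − (6)(-5) = 38
Sum = 98, so (signed) Area = 98/2 = 49, |Area| = 49.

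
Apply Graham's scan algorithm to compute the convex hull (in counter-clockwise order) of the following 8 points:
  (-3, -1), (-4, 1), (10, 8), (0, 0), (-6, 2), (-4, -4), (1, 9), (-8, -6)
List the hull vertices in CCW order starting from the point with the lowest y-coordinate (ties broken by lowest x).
Hull (CCW) = [(-8, -6), (-4, -4), (10, 8), (1, 9), (-6, 2)]

Graham scan procedure:
  1. Find the pivot p₀ = point with lowest y (tie → lowest x): (-8, -6).
  2. Sort the remaining points by polar angle around p₀.
  3. Walk through sorted points, maintaining a stack; pop the top while the last three entries make a non-left turn (cross product ≤ 0).
  4. Final stack is the convex hull in CCW order: (-8, -6), (-4, -4), (10, 8), (1, 9), (-6, 2).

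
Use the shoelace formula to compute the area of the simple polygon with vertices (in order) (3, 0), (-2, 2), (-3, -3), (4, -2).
Area = 21

Shoelace formula: Area = (1/2) |Σ_i (x_i · y_{i+1} − x_{i+1} · y_i)| (indices mod n). Compute each cross term:
  (3)(2) − (-2)(0) = 6
  (-2)(-3) − (-3)(2) = 12
  (-3)(-2) − (4)(-3) = 18
  (4)(0) − (3)(-2) = 6
Sum = 42, so (signed) Area = 42/2 = 21, |Area| = 21.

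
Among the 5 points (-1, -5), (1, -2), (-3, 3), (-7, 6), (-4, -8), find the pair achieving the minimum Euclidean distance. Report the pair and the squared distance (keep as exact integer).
Pair = ((-1, -5), (1, -2)); squared distance = 13

Compute all C(5, 2) = 10 pairwise squared distances (x_i − x_j)² + (y_i − y_j)². The minimum is 13, attained by the pair ((-1, -5), (1, -2)).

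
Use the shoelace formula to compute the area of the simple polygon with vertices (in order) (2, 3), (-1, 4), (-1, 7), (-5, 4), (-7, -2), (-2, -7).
Area = 65

Shoelace formula: Area = (1/2) |Σ_i (x_i · y_{i+1} − x_{i+1} · y_i)| (indices mod n). Compute each cross term:
  (2)(4) − (-1)(3) = 11
  (-1)(7) − (-1)(4) = -3
  (-1)(4) − (-5)(7) = 31
  (-5)(-2) − (-7)(4) = 38
  (-7)(-7) − (-2)(-2) = 45
  (-2)(3) − (2)(-7) = 8
Sum = 130, so (signed) Area = 130/2 = 65, |Area| = 65.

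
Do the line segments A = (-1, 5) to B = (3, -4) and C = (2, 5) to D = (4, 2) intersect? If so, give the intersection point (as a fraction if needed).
No (intersection of containing lines falls outside at least one segment)

Parametrize and solve: t = -3/2, s = -9/2. At least one of these is outside [0, 1], so the segments do not intersect.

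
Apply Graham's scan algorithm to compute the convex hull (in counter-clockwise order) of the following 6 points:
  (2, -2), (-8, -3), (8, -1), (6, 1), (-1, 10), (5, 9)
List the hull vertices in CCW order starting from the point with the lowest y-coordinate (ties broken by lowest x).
Hull (CCW) = [(-8, -3), (2, -2), (8, -1), (5, 9), (-1, 10)]

Graham scan procedure:
  1. Find the pivot p₀ = point with lowest y (tie → lowest x): (-8, -3).
  2. Sort the remaining points by polar angle around p₀.
  3. Walk through sorted points, maintaining a stack; pop the top while the last three entries make a non-left turn (cross product ≤ 0).
  4. Final stack is the convex hull in CCW order: (-8, -3), (2, -2), (8, -1), (5, 9), (-1, 10).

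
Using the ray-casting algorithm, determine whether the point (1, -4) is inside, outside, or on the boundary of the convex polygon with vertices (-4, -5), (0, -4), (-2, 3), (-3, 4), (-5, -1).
The point (1, -4) lies strictly outside the polygon

Cast a horizontal ray to the right from the query point and count how many polygon edges it crosses (each edge strictly once or zero times, handled with the usual half-open convention). 
Parity of crossings → even ⇒ outside.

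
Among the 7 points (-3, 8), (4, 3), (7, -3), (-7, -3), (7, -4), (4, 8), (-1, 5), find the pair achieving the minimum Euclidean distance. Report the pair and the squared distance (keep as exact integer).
Pair = ((7, -3), (7, -4)); squared distance = 1

Compute all C(7, 2) = 21 pairwise squared distances (x_i − x_j)² + (y_i − y_j)². The minimum is 1, attained by the pair ((7, -3), (7, -4)).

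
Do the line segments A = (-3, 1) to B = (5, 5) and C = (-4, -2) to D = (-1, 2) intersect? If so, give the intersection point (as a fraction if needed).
Yes; intersection at (-1, 2) (t = 1/4 on AB, s = 1 on CD)

Parametrize AB as A + t(B − A) = (-3 + 8 t, 1 + 4 t) and CD as C + s(D − C) = (-4 + 3 s, -2 + 4 s). Solve the linear system for (t, s). Determinant = -20 ≠ 0, so a unique intersection of the containing lines exists. Solution: t = 1/4, s = 1 — both in [0, 1], so the segments cross. Intersection point: (-1, 2).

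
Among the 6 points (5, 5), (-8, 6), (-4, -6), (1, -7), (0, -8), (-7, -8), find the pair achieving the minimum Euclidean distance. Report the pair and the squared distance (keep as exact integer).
Pair = ((1, -7), (0, -8)); squared distance = 2

Compute all C(6, 2) = 15 pairwise squared distances (x_i − x_j)² + (y_i − y_j)². The minimum is 2, attained by the pair ((1, -7), (0, -8)).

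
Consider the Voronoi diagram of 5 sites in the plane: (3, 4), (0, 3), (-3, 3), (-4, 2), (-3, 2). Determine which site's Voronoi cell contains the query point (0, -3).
Nearest site = (-3, 2)

The Voronoi cell of site s contains exactly those query points closer to s than to any other site. Compute squared distances from q = (0, -3) to each site:
  (-3 − 0)² + (2 − -3)² = 34
  (0 − 0)² + (3 − -3)² = 36
  (-4 − 0)² + (2 − -3)² = 41
  (-3 − 0)² + (3 − -3)² = 45
  (3 − 0)² + (4 − -3)² = 58
Minimum is attained by (-3, 2), so q lies in its Voronoi cell.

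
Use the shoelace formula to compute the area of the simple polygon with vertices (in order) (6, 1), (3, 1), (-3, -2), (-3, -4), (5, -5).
Area = 38

Shoelace formula: Area = (1/2) |Σ_i (x_i · y_{i+1} − x_{i+1} · y_i)| (indices mod n). Compute each cross term:
  (6)(1) − (3)(1) = 3
  (3)(-2) − (-3)(1) = -3
  (-3)(-4) − (-3)(-2) = 6
  (-3)(-5) − (5)(-4) = 35
  (5)(1) − (6)(-5) = 35
Sum = 76, so (signed) Area = 76/2 = 38, |Area| = 38.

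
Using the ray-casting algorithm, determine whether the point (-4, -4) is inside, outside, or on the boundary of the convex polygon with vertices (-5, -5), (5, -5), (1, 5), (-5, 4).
The point (-4, -4) lies strictly inside the polygon

Cast a horizontal ray to the right from the query point and count how many polygon edges it crosses (each edge strictly once or zero times, handled with the usual half-open convention). 
Parity of crossings → odd ⇒ inside.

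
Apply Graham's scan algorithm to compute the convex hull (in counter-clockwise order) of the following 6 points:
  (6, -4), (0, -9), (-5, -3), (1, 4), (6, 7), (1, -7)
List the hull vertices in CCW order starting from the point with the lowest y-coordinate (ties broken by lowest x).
Hull (CCW) = [(0, -9), (6, -4), (6, 7), (1, 4), (-5, -3)]

Graham scan procedure:
  1. Find the pivot p₀ = point with lowest y (tie → lowest x): (0, -9).
  2. Sort the remaining points by polar angle around p₀.
  3. Walk through sorted points, maintaining a stack; pop the top while the last three entries make a non-left turn (cross product ≤ 0).
  4. Final stack is the convex hull in CCW order: (0, -9), (6, -4), (6, 7), (1, 4), (-5, -3).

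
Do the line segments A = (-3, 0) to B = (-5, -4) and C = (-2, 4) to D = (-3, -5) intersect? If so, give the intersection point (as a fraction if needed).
No (intersection of containing lines falls outside at least one segment)

Parametrize and solve: t = -5/14, s = 2/7. At least one of these is outside [0, 1], so the segments do not intersect.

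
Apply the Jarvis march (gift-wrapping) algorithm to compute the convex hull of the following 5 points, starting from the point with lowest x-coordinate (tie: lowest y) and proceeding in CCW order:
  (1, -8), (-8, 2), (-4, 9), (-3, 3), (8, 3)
Hull (CCW) = [(-8, 2), (1, -8), (8, 3), (-4, 9)]

Jarvis march: at each step, from the current hull vertex p, select the next vertex q as the point such that every other point lies strictly to the left of (or on) the directed line p → q. (Equivalently: for every other point r, the cross product (q − p) × (r − p) ≥ 0.)
Starting point (lowest x, tie lowest y): (-8, 2). Wrap until returning to start. Resulting hull: (-8, 2), (1, -8), (8, 3), (-4, 9).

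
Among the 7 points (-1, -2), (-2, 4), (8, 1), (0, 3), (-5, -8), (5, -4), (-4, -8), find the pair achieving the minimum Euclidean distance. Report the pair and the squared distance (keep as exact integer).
Pair = ((-5, -8), (-4, -8)); squared distance = 1

Compute all C(7, 2) = 21 pairwise squared distances (x_i − x_j)² + (y_i − y_j)². The minimum is 1, attained by the pair ((-5, -8), (-4, -8)).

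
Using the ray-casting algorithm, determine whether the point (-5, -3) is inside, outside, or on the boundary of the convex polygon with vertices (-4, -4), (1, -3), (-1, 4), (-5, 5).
The point (-5, -3) lies strictly outside the polygon

Cast a horizontal ray to the right from the query point and count how many polygon edges it crosses (each edge strictly once or zero times, handled with the usual half-open convention). 
Parity of crossings → even ⇒ outside.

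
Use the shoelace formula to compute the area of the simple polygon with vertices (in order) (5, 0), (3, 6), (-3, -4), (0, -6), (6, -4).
Area = 55

Shoelace formula: Area = (1/2) |Σ_i (x_i · y_{i+1} − x_{i+1} · y_i)| (indices mod n). Compute each cross term:
  (5)(6) − (3)(0) = 30
  (3)(-4) − (-3)(6) = 6
  (-3)(-6) − (0)(-4) = 18
  (0)(-4) − (6)(-6) = 36
  (6)(0) − (5)(-4) = 20
Sum = 110, so (signed) Area = 110/2 = 55, |Area| = 55.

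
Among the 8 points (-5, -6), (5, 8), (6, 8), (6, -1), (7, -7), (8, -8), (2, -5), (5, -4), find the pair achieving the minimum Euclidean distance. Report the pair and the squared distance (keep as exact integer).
Pair = ((5, 8), (6, 8)); squared distance = 1

Compute all C(8, 2) = 28 pairwise squared distances (x_i − x_j)² + (y_i − y_j)². The minimum is 1, attained by the pair ((5, 8), (6, 8)).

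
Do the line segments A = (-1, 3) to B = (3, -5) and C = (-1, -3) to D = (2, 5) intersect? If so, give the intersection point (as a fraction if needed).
Yes; intersection at (2/7, 3/7) (t = 9/28 on AB, s = 3/7 on CD)

Parametrize AB as A + t(B − A) = (-1 + 4 t, 3 + -8 t) and CD as C + s(D − C) = (-1 + 3 s, -3 + 8 s). Solve the linear system for (t, s). Determinant = -56 ≠ 0, so a unique intersection of the containing lines exists. Solution: t = 9/28, s = 3/7 — both in [0, 1], so the segments cross. Intersection point: (2/7, 3/7).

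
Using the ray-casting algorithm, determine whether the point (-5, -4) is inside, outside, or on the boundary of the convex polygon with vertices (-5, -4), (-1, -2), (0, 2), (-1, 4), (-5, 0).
The point (-5, -4) lies on the polygon boundary

Boundary check: the query satisfies the collinearity and bounding-box conditions for some polygon edge, so it lies exactly on the boundary.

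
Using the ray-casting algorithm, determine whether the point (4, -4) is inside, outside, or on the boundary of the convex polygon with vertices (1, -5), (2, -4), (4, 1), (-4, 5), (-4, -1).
The point (4, -4) lies strictly outside the polygon

Cast a horizontal ray to the right from the query point and count how many polygon edges it crosses (each edge strictly once or zero times, handled with the usual half-open convention). 
Parity of crossings → even ⇒ outside.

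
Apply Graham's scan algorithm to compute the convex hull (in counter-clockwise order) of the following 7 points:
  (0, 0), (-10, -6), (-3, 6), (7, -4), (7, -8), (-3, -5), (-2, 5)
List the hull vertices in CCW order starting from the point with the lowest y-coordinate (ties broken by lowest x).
Hull (CCW) = [(7, -8), (7, -4), (-3, 6), (-10, -6)]

Graham scan procedure:
  1. Find the pivot p₀ = point with lowest y (tie → lowest x): (7, -8).
  2. Sort the remaining points by polar angle around p₀.
  3. Walk through sorted points, maintaining a stack; pop the top while the last three entries make a non-left turn (cross product ≤ 0).
  4. Final stack is the convex hull in CCW order: (7, -8), (7, -4), (-3, 6), (-10, -6).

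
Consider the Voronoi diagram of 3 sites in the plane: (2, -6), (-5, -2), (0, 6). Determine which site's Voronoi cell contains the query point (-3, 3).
Nearest site = (0, 6)

The Voronoi cell of site s contains exactly those query points closer to s than to any other site. Compute squared distances from q = (-3, 3) to each site:
  (0 − -3)² + (6 − 3)² = 18
  (-5 − -3)² + (-2 − 3)² = 29
  (2 − -3)² + (-6 − 3)² = 106
Minimum is attained by (0, 6), so q lies in its Voronoi cell.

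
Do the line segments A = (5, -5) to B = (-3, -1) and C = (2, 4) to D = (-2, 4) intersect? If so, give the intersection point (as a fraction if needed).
No (intersection of containing lines falls outside at least one segment)

Parametrize and solve: t = 9/4, s = 15/4. At least one of these is outside [0, 1], so the segments do not intersect.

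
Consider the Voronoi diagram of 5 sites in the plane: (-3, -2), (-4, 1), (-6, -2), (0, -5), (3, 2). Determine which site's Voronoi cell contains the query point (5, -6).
Nearest site = (0, -5)

The Voronoi cell of site s contains exactly those query points closer to s than to any other site. Compute squared distances from q = (5, -6) to each site:
  (0 − 5)² + (-5 − -6)² = 26
  (3 − 5)² + (2 − -6)² = 68
  (-3 − 5)² + (-2 − -6)² = 80
  (-4 − 5)² + (1 − -6)² = 130
  (-6 − 5)² + (-2 − -6)² = 137
Minimum is attained by (0, -5), so q lies in its Voronoi cell.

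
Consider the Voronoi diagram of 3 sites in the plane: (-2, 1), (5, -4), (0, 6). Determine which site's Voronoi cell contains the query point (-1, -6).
Nearest site = (5, -4)

The Voronoi cell of site s contains exactly those query points closer to s than to any other site. Compute squared distances from q = (-1, -6) to each site:
  (5 − -1)² + (-4 − -6)² = 40
  (-2 − -1)² + (1 − -6)² = 50
  (0 − -1)² + (6 − -6)² = 145
Minimum is attained by (5, -4), so q lies in its Voronoi cell.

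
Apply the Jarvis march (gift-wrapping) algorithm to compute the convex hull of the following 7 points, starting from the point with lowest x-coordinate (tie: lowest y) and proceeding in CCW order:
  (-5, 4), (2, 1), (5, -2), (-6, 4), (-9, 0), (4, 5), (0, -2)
Hull (CCW) = [(-9, 0), (0, -2), (5, -2), (4, 5), (-6, 4)]

Jarvis march: at each step, from the current hull vertex p, select the next vertex q as the point such that every other point lies strictly to the left of (or on) the directed line p → q. (Equivalently: for every other point r, the cross product (q − p) × (r − p) ≥ 0.)
Starting point (lowest x, tie lowest y): (-9, 0). Wrap until returning to start. Resulting hull: (-9, 0), (0, -2), (5, -2), (4, 5), (-6, 4).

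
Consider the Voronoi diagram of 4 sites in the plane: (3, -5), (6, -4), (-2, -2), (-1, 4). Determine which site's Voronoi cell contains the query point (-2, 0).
Nearest site = (-2, -2)

The Voronoi cell of site s contains exactly those query points closer to s than to any other site. Compute squared distances from q = (-2, 0) to each site:
  (-2 − -2)² + (-2 − 0)² = 4
  (-1 − -2)² + (4 − 0)² = 17
  (3 − -2)² + (-5 − 0)² = 50
  (6 − -2)² + (-4 − 0)² = 80
Minimum is attained by (-2, -2), so q lies in its Voronoi cell.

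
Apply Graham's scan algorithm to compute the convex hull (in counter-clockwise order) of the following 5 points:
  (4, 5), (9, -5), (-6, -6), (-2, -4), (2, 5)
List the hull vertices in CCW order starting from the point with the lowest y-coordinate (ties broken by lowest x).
Hull (CCW) = [(-6, -6), (9, -5), (4, 5), (2, 5)]

Graham scan procedure:
  1. Find the pivot p₀ = point with lowest y (tie → lowest x): (-6, -6).
  2. Sort the remaining points by polar angle around p₀.
  3. Walk through sorted points, maintaining a stack; pop the top while the last three entries make a non-left turn (cross product ≤ 0).
  4. Final stack is the convex hull in CCW order: (-6, -6), (9, -5), (4, 5), (2, 5).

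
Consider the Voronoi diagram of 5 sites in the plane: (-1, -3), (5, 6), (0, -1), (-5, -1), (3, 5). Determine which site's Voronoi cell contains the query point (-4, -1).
Nearest site = (-5, -1)

The Voronoi cell of site s contains exactly those query points closer to s than to any other site. Compute squared distances from q = (-4, -1) to each site:
  (-5 − -4)² + (-1 − -1)² = 1
  (-1 − -4)² + (-3 − -1)² = 13
  (0 − -4)² + (-1 − -1)² = 16
  (3 − -4)² + (5 − -1)² = 85
  (5 − -4)² + (6 − -1)² = 130
Minimum is attained by (-5, -1), so q lies in its Voronoi cell.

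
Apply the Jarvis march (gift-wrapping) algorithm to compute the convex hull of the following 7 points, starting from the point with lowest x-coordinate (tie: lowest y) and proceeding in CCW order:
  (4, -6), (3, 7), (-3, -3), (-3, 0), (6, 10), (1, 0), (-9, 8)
Hull (CCW) = [(-9, 8), (-3, -3), (4, -6), (6, 10)]

Jarvis march: at each step, from the current hull vertex p, select the next vertex q as the point such that every other point lies strictly to the left of (or on) the directed line p → q. (Equivalently: for every other point r, the cross product (q − p) × (r − p) ≥ 0.)
Starting point (lowest x, tie lowest y): (-9, 8). Wrap until returning to start. Resulting hull: (-9, 8), (-3, -3), (4, -6), (6, 10).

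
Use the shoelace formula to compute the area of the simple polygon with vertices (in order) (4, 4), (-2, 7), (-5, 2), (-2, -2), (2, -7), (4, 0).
Area = 143/2

Shoelace formula: Area = (1/2) |Σ_i (x_i · y_{i+1} − x_{i+1} · y_i)| (indices mod n). Compute each cross term:
  (4)(7) − (-2)(4) = 36
  (-2)(2) − (-5)(7) = 31
  (-5)(-2) − (-2)(2) = 14
  (-2)(-7) − (2)(-2) = 18
  (2)(0) − (4)(-7) = 28
  (4)(4) − (4)(0) = 16
Sum = 143, so (signed) Area = 143/2 = 143/2, |Area| = 143/2.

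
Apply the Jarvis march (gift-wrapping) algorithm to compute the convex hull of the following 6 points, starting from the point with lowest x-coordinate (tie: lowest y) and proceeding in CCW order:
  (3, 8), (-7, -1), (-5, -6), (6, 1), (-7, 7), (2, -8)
Hull (CCW) = [(-7, -1), (-5, -6), (2, -8), (6, 1), (3, 8), (-7, 7)]

Jarvis march: at each step, from the current hull vertex p, select the next vertex q as the point such that every other point lies strictly to the left of (or on) the directed line p → q. (Equivalently: for every other point r, the cross product (q − p) × (r − p) ≥ 0.)
Starting point (lowest x, tie lowest y): (-7, -1). Wrap until returning to start. Resulting hull: (-7, -1), (-5, -6), (2, -8), (6, 1), (3, 8), (-7, 7).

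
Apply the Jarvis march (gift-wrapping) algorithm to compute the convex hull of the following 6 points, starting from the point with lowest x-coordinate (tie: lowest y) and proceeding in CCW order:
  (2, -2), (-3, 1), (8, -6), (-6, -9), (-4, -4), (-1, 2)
Hull (CCW) = [(-6, -9), (8, -6), (-1, 2), (-3, 1)]

Jarvis march: at each step, from the current hull vertex p, select the next vertex q as the point such that every other point lies strictly to the left of (or on) the directed line p → q. (Equivalently: for every other point r, the cross product (q − p) × (r − p) ≥ 0.)
Starting point (lowest x, tie lowest y): (-6, -9). Wrap until returning to start. Resulting hull: (-6, -9), (8, -6), (-1, 2), (-3, 1).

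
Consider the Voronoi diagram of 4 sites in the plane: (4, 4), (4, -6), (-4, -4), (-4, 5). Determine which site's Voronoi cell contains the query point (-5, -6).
Nearest site = (-4, -4)

The Voronoi cell of site s contains exactly those query points closer to s than to any other site. Compute squared distances from q = (-5, -6) to each site:
  (-4 − -5)² + (-4 − -6)² = 5
  (4 − -5)² + (-6 − -6)² = 81
  (-4 − -5)² + (5 − -6)² = 122
  (4 − -5)² + (4 − -6)² = 181
Minimum is attained by (-4, -4), so q lies in its Voronoi cell.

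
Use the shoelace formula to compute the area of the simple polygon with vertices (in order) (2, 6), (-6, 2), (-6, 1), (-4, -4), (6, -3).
Area = 76

Shoelace formula: Area = (1/2) |Σ_i (x_i · y_{i+1} − x_{i+1} · y_i)| (indices mod n). Compute each cross term:
  (2)(2) − (-6)(6) = 40
  (-6)(1) − (-6)(2) = 6
  (-6)(-4) − (-4)(1) = 28
  (-4)(-3) − (6)(-4) = 36
  (6)(6) − (2)(-3) = 42
Sum = 152, so (signed) Area = 152/2 = 76, |Area| = 76.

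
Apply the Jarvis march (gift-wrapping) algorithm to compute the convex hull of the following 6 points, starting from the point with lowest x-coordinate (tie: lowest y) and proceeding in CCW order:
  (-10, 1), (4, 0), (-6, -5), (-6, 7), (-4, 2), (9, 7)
Hull (CCW) = [(-10, 1), (-6, -5), (4, 0), (9, 7), (-6, 7)]

Jarvis march: at each step, from the current hull vertex p, select the next vertex q as the point such that every other point lies strictly to the left of (or on) the directed line p → q. (Equivalently: for every other point r, the cross product (q − p) × (r − p) ≥ 0.)
Starting point (lowest x, tie lowest y): (-10, 1). Wrap until returning to start. Resulting hull: (-10, 1), (-6, -5), (4, 0), (9, 7), (-6, 7).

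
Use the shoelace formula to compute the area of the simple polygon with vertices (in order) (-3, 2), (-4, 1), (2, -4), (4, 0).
Area = 43/2

Shoelace formula: Area = (1/2) |Σ_i (x_i · y_{i+1} − x_{i+1} · y_i)| (indices mod n). Compute each cross term:
  (-3)(1) − (-4)(2) = 5
  (-4)(-4) − (2)(1) = 14
  (2)(0) − (4)(-4) = 16
  (4)(2) − (-3)(0) = 8
Sum = 43, so (signed) Area = 43/2 = 43/2, |Area| = 43/2.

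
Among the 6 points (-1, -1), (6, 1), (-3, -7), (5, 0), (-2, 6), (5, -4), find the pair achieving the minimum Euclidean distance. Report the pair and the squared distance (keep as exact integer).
Pair = ((6, 1), (5, 0)); squared distance = 2

Compute all C(6, 2) = 15 pairwise squared distances (x_i − x_j)² + (y_i − y_j)². The minimum is 2, attained by the pair ((6, 1), (5, 0)).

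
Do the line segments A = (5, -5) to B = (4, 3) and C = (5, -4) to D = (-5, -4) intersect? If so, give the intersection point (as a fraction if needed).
Yes; intersection at (39/8, -4) (t = 1/8 on AB, s = 1/80 on CD)

Parametrize AB as A + t(B − A) = (5 + -1 t, -5 + 8 t) and CD as C + s(D − C) = (5 + -10 s, -4 + 0 s). Solve the linear system for (t, s). Determinant = -80 ≠ 0, so a unique intersection of the containing lines exists. Solution: t = 1/8, s = 1/80 — both in [0, 1], so the segments cross. Intersection point: (39/8, -4).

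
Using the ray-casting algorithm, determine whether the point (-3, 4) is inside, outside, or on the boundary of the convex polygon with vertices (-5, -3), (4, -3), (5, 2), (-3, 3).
The point (-3, 4) lies strictly outside the polygon

Cast a horizontal ray to the right from the query point and count how many polygon edges it crosses (each edge strictly once or zero times, handled with the usual half-open convention). 
Parity of crossings → even ⇒ outside.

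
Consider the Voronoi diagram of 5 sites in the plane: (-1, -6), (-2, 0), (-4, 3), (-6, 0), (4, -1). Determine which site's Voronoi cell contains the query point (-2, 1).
Nearest site = (-2, 0)

The Voronoi cell of site s contains exactly those query points closer to s than to any other site. Compute squared distances from q = (-2, 1) to each site:
  (-2 − -2)² + (0 − 1)² = 1
  (-4 − -2)² + (3 − 1)² = 8
  (-6 − -2)² + (0 − 1)² = 17
  (4 − -2)² + (-1 − 1)² = 40
  (-1 − -2)² + (-6 − 1)² = 50
Minimum is attained by (-2, 0), so q lies in its Voronoi cell.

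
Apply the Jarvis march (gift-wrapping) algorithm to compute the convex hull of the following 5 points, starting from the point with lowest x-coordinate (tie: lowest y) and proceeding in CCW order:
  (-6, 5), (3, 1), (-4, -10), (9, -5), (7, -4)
Hull (CCW) = [(-6, 5), (-4, -10), (9, -5), (3, 1)]

Jarvis march: at each step, from the current hull vertex p, select the next vertex q as the point such that every other point lies strictly to the left of (or on) the directed line p → q. (Equivalently: for every other point r, the cross product (q − p) × (r − p) ≥ 0.)
Starting point (lowest x, tie lowest y): (-6, 5). Wrap until returning to start. Resulting hull: (-6, 5), (-4, -10), (9, -5), (3, 1).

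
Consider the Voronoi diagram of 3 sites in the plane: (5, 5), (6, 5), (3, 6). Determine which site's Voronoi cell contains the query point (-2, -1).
Nearest site = (3, 6)

The Voronoi cell of site s contains exactly those query points closer to s than to any other site. Compute squared distances from q = (-2, -1) to each site:
  (3 − -2)² + (6 − -1)² = 74
  (5 − -2)² + (5 − -1)² = 85
  (6 − -2)² + (5 − -1)² = 100
Minimum is attained by (3, 6), so q lies in its Voronoi cell.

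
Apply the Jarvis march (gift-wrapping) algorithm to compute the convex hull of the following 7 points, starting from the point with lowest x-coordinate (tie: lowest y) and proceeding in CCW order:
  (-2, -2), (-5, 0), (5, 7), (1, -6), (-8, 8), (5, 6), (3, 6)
Hull (CCW) = [(-8, 8), (-5, 0), (1, -6), (5, 6), (5, 7)]

Jarvis march: at each step, from the current hull vertex p, select the next vertex q as the point such that every other point lies strictly to the left of (or on) the directed line p → q. (Equivalently: for every other point r, the cross product (q − p) × (r − p) ≥ 0.)
Starting point (lowest x, tie lowest y): (-8, 8). Wrap until returning to start. Resulting hull: (-8, 8), (-5, 0), (1, -6), (5, 6), (5, 7).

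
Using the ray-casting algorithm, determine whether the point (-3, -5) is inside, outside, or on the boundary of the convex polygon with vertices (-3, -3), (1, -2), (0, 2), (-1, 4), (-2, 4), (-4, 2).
The point (-3, -5) lies strictly outside the polygon

Cast a horizontal ray to the right from the query point and count how many polygon edges it crosses (each edge strictly once or zero times, handled with the usual half-open convention). 
Parity of crossings → even ⇒ outside.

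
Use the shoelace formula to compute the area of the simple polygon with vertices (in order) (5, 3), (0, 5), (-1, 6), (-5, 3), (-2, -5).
Area = 107/2

Shoelace formula: Area = (1/2) |Σ_i (x_i · y_{i+1} − x_{i+1} · y_i)| (indices mod n). Compute each cross term:
  (5)(5) − (0)(3) = 25
  (0)(6) − (-1)(5) = 5
  (-1)(3) − (-5)(6) = 27
  (-5)(-5) − (-2)(3) = 31
  (-2)(3) − (5)(-5) = 19
Sum = 107, so (signed) Area = 107/2 = 107/2, |Area| = 107/2.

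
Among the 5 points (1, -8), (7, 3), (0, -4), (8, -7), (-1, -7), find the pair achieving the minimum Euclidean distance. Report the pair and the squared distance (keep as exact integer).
Pair = ((1, -8), (-1, -7)); squared distance = 5

Compute all C(5, 2) = 10 pairwise squared distances (x_i − x_j)² + (y_i − y_j)². The minimum is 5, attained by the pair ((1, -8), (-1, -7)).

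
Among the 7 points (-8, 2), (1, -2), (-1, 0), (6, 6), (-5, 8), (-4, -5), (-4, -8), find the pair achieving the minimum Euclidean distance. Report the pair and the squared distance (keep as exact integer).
Pair = ((1, -2), (-1, 0)); squared distance = 8

Compute all C(7, 2) = 21 pairwise squared distances (x_i − x_j)² + (y_i − y_j)². The minimum is 8, attained by the pair ((1, -2), (-1, 0)).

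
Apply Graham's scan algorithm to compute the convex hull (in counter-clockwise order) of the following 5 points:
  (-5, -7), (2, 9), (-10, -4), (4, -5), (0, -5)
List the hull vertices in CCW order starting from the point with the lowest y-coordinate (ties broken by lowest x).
Hull (CCW) = [(-5, -7), (4, -5), (2, 9), (-10, -4)]

Graham scan procedure:
  1. Find the pivot p₀ = point with lowest y (tie → lowest x): (-5, -7).
  2. Sort the remaining points by polar angle around p₀.
  3. Walk through sorted points, maintaining a stack; pop the top while the last three entries make a non-left turn (cross product ≤ 0).
  4. Final stack is the convex hull in CCW order: (-5, -7), (4, -5), (2, 9), (-10, -4).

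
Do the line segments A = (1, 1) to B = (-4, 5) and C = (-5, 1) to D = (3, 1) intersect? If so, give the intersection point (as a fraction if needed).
Yes; intersection at (1, 1) (t = 0 on AB, s = 3/4 on CD)

Parametrize AB as A + t(B − A) = (1 + -5 t, 1 + 4 t) and CD as C + s(D − C) = (-5 + 8 s, 1 + 0 s). Solve the linear system for (t, s). Determinant = 32 ≠ 0, so a unique intersection of the containing lines exists. Solution: t = 0, s = 3/4 — both in [0, 1], so the segments cross. Intersection point: (1, 1).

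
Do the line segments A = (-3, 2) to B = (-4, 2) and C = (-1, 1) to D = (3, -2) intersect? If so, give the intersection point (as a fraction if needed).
No (intersection of containing lines falls outside at least one segment)

Parametrize and solve: t = -2/3, s = -1/3. At least one of these is outside [0, 1], so the segments do not intersect.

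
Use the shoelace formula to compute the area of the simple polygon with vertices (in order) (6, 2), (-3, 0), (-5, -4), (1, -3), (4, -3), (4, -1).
Area = 34

Shoelace formula: Area = (1/2) |Σ_i (x_i · y_{i+1} − x_{i+1} · y_i)| (indices mod n). Compute each cross term:
  (6)(0) − (-3)(2) = 6
  (-3)(-4) − (-5)(0) = 12
  (-5)(-3) − (1)(-4) = 19
  (1)(-3) − (4)(-3) = 9
  (4)(-1) − (4)(-3) = 8
  (4)(2) − (6)(-1) = 14
Sum = 68, so (signed) Area = 68/2 = 34, |Area| = 34.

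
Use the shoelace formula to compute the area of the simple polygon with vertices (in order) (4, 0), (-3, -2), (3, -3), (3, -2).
Area = 9

Shoelace formula: Area = (1/2) |Σ_i (x_i · y_{i+1} − x_{i+1} · y_i)| (indices mod n). Compute each cross term:
  (4)(-2) − (-3)(0) = -8
  (-3)(-3) − (3)(-2) = 15
  (3)(-2) − (3)(-3) = 3
  (3)(0) − (4)(-2) = 8
Sum = 18, so (signed) Area = 18/2 = 9, |Area| = 9.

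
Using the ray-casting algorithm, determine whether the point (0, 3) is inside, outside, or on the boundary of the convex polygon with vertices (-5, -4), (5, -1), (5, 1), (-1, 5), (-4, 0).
The point (0, 3) lies strictly inside the polygon

Cast a horizontal ray to the right from the query point and count how many polygon edges it crosses (each edge strictly once or zero times, handled with the usual half-open convention). 
Parity of crossings → odd ⇒ inside.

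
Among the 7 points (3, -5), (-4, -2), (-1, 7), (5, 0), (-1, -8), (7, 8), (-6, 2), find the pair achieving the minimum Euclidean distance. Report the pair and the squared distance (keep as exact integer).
Pair = ((-4, -2), (-6, 2)); squared distance = 20

Compute all C(7, 2) = 21 pairwise squared distances (x_i − x_j)² + (y_i − y_j)². The minimum is 20, attained by the pair ((-4, -2), (-6, 2)).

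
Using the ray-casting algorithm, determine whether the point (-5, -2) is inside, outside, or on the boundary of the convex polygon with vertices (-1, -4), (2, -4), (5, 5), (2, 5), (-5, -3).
The point (-5, -2) lies strictly outside the polygon

Cast a horizontal ray to the right from the query point and count how many polygon edges it crosses (each edge strictly once or zero times, handled with the usual half-open convention). 
Parity of crossings → even ⇒ outside.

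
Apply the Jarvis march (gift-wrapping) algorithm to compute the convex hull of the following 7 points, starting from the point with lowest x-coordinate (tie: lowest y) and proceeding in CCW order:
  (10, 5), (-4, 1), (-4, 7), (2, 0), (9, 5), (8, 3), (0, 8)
Hull (CCW) = [(-4, 1), (2, 0), (8, 3), (10, 5), (0, 8), (-4, 7)]

Jarvis march: at each step, from the current hull vertex p, select the next vertex q as the point such that every other point lies strictly to the left of (or on) the directed line p → q. (Equivalently: for every other point r, the cross product (q − p) × (r − p) ≥ 0.)
Starting point (lowest x, tie lowest y): (-4, 1). Wrap until returning to start. Resulting hull: (-4, 1), (2, 0), (8, 3), (10, 5), (0, 8), (-4, 7).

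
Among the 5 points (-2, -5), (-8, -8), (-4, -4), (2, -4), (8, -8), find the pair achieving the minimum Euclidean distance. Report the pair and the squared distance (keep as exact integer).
Pair = ((-2, -5), (-4, -4)); squared distance = 5

Compute all C(5, 2) = 10 pairwise squared distances (x_i − x_j)² + (y_i − y_j)². The minimum is 5, attained by the pair ((-2, -5), (-4, -4)).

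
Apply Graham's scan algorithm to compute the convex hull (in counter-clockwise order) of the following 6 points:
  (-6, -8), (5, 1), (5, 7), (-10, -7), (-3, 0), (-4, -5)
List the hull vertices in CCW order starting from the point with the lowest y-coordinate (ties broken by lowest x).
Hull (CCW) = [(-6, -8), (5, 1), (5, 7), (-3, 0), (-10, -7)]

Graham scan procedure:
  1. Find the pivot p₀ = point with lowest y (tie → lowest x): (-6, -8).
  2. Sort the remaining points by polar angle around p₀.
  3. Walk through sorted points, maintaining a stack; pop the top while the last three entries make a non-left turn (cross product ≤ 0).
  4. Final stack is the convex hull in CCW order: (-6, -8), (5, 1), (5, 7), (-3, 0), (-10, -7).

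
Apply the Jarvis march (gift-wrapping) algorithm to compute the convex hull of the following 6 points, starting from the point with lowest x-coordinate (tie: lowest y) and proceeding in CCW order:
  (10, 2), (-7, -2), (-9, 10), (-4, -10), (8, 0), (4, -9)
Hull (CCW) = [(-9, 10), (-7, -2), (-4, -10), (4, -9), (10, 2)]

Jarvis march: at each step, from the current hull vertex p, select the next vertex q as the point such that every other point lies strictly to the left of (or on) the directed line p → q. (Equivalently: for every other point r, the cross product (q − p) × (r − p) ≥ 0.)
Starting point (lowest x, tie lowest y): (-9, 10). Wrap until returning to start. Resulting hull: (-9, 10), (-7, -2), (-4, -10), (4, -9), (10, 2).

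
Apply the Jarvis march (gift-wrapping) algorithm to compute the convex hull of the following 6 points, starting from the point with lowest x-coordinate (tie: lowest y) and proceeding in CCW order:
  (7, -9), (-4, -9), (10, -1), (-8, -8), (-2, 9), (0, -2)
Hull (CCW) = [(-8, -8), (-4, -9), (7, -9), (10, -1), (-2, 9)]

Jarvis march: at each step, from the current hull vertex p, select the next vertex q as the point such that every other point lies strictly to the left of (or on) the directed line p → q. (Equivalently: for every other point r, the cross product (q − p) × (r − p) ≥ 0.)
Starting point (lowest x, tie lowest y): (-8, -8). Wrap until returning to start. Resulting hull: (-8, -8), (-4, -9), (7, -9), (10, -1), (-2, 9).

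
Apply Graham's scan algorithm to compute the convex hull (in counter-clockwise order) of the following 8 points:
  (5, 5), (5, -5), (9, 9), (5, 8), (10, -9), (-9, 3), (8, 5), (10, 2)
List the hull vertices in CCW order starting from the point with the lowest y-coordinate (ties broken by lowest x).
Hull (CCW) = [(10, -9), (10, 2), (9, 9), (5, 8), (-9, 3)]

Graham scan procedure:
  1. Find the pivot p₀ = point with lowest y (tie → lowest x): (10, -9).
  2. Sort the remaining points by polar angle around p₀.
  3. Walk through sorted points, maintaining a stack; pop the top while the last three entries make a non-left turn (cross product ≤ 0).
  4. Final stack is the convex hull in CCW order: (10, -9), (10, 2), (9, 9), (5, 8), (-9, 3).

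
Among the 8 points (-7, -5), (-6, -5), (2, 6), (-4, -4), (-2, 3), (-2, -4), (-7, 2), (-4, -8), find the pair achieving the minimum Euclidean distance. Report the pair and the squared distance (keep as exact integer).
Pair = ((-7, -5), (-6, -5)); squared distance = 1

Compute all C(8, 2) = 28 pairwise squared distances (x_i − x_j)² + (y_i − y_j)². The minimum is 1, attained by the pair ((-7, -5), (-6, -5)).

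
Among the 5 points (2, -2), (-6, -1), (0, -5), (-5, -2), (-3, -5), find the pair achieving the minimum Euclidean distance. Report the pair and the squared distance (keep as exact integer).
Pair = ((-6, -1), (-5, -2)); squared distance = 2

Compute all C(5, 2) = 10 pairwise squared distances (x_i − x_j)² + (y_i − y_j)². The minimum is 2, attained by the pair ((-6, -1), (-5, -2)).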